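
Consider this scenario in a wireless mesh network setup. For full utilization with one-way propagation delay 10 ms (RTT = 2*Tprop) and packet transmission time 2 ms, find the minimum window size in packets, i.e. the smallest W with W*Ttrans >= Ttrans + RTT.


Given: Ttrans = 2 ms, RTT = 20 ms (= 2 * Tprop, Tprop = 10 ms)
Time until first ACK returns = Ttrans + RTT = 2 + 20 = 22 ms
Need W * Ttrans >= Ttrans + RTT  ->  W >= (Ttrans + RTT) / Ttrans
(Ttrans + RTT) / Ttrans = 22 / 2 = 11
W_min = ceil(11) = 11

11


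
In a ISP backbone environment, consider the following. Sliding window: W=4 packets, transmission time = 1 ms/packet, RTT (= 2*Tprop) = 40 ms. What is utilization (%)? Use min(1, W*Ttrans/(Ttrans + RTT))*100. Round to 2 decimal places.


Given: W = 4, Ttrans = 1 ms, RTT = 40 ms (= 2 * Tprop, Tprop = 20 ms)
Cycle time = Ttrans + RTT = 1 + 40 = 41 ms (first packet sent until its ACK returns)
W * Ttrans = 4 * 1 = 4 ms of sending per cycle
W * Ttrans / (Ttrans + RTT) = 4 / 41 = 0.097561
U = min(1, 0.097561) = 0.097561
U% = 9.76%

9.76


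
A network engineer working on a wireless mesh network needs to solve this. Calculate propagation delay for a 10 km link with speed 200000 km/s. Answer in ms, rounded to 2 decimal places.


Given: distance = 10 km, speed = 200000 km/s
Delay = distance / speed = 10 / 200000 seconds
Delay in ms = 10 * 1000 / 200000
Delay = 0.0500 ms
Rounded to 2 dp = 0.05 ms

0.05


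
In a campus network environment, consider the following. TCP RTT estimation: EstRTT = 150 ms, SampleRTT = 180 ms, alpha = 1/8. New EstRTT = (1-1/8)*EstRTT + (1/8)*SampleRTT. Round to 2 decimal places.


Given: EstRTT = 150 ms, SampleRTT = 180 ms, alpha = 1/8
New EstRTT = (1 - alpha) * EstRTT + alpha * SampleRTT
(7/8) * 150 = 131.25
(1/8) * 180 = 22.5
New EstRTT = 131.25 + 22.5 = 153.75 ms -> 153.75 ms (2 dp)

153.75


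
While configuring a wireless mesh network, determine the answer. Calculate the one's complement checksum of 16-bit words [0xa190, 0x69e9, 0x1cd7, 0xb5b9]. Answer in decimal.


Given words: [0xa190, 0x69e9, 0x1cd7, 0xb5b9]
Step 1: Sum all words
Raw sum = 41360 + 27113 + 7383 + 46521 = 122377
Step 2: Fold carry: (56841 + 1) = 56842
One's complement = ~56842 & 0xFFFF = 8693

8693


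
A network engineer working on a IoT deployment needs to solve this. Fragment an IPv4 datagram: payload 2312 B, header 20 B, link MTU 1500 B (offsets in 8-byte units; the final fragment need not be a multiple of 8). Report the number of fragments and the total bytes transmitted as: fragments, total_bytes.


Max data per non-final fragment = floor((MTU - header)/8)*8 = floor((1500 - 20)/8)*8 = floor(1480/8)*8 = 1480 B
Final fragment needs no 8-byte alignment: it can carry up to MTU - header = 1480 B
Non-final fragments needed = ceil((payload - 1480) / 1480) = ceil(832/1480) = ceil(0.5622) = 1
Number of fragments = 1 + 1 = 2
Fragment sizes (data): 1 * 1480 B + 832 B (last, 832 <= 1480 OK)
Total bytes sent = payload + n_frags * header = 2312 + 2*20 = 2312 + 40 = 2352 B

2, 2352


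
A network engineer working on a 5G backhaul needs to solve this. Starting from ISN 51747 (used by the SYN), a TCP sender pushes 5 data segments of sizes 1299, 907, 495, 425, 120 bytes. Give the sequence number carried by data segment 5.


The SYN occupies sequence number ISN = 51747, so the first data byte is ISN + 1 = 51748.
SEQ of data segment i = (ISN + 1) + sum of payload sizes of segments 1..i-1.
Segment 1: SEQ = 51748, payload = 1299 bytes
Segment 2: SEQ = 53047, payload = 907 bytes
Segment 3: SEQ = 53954, payload = 495 bytes
Segment 4: SEQ = 54449, payload = 425 bytes
Segment 5: SEQ = 54874, payload = 120 bytes
SEQ of segment 5 = 51748 + 1299 + 907 + 495 + 425 = 54874

54874


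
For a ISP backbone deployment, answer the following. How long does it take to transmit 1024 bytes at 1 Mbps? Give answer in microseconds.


Given: packet = 1024 bytes, bandwidth = 1 Mbps
Packet in bits = 1024 * 8 = 8192 bits
Bandwidth = 1 * 10^6 = 1000000 bps
Time = 8192 / 1000000 seconds
Time in us = 8192 * 10^6 / 1000000 = 8192

8192


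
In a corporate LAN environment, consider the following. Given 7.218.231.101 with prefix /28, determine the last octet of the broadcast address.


Given: IP = 7.218.231.101, prefix = /28
Host bits = 32 - 28 = 4
Network last octet = 101 AND mask = 96
Host part size = 2^4 - 1 = 15
Broadcast last octet = 96 OR 15 = 111

111


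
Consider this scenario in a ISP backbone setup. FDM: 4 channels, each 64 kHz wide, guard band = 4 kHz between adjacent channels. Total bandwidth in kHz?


Given: 4 channels, 64 kHz each, guard = 4 kHz
Channel bandwidth = 4 * 64 = 256 kHz
Guard bands = 3 gaps * 4 kHz = 12 kHz
Total = 256 + 12 = 268 kHz

268


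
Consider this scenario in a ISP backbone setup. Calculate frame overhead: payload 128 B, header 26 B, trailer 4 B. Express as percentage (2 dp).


Given: payload = 128 B, header = 26 B, trailer = 4 B
Overhead bytes = header + trailer = 26 + 4 = 30
Total frame = payload + overhead = 128 + 30 = 158
Overhead % = 30 / 158 * 100 = 18.9873% -> 18.99% (2 dp)

18.99


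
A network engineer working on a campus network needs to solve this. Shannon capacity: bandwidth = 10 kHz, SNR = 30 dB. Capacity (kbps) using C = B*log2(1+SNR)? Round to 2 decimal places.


Given: B = 10 kHz, SNR = 30 dB
SNR linear = 10^(30/10) = 1000
1 + SNR = 1001
log2(1001) = 9.9672262588
C = 10 * 1000 * 9.9672262588 = 99672.2626 bps
C = 99.672263 kbps -> 99.67 kbps (2 dp)

99.67


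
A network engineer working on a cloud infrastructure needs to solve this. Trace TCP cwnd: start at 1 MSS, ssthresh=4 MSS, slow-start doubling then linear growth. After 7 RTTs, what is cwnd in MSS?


RTT 0: cwnd = 1 MSS (initial)
RTT 1: cwnd = 2 MSS (slow start, doubled)
RTT 2: cwnd = 4 MSS (slow start, doubled)
RTT 3: cwnd = 5 MSS (congestion avoidance, +1)
RTT 4: cwnd = 6 MSS (congestion avoidance, +1)
RTT 5: cwnd = 7 MSS (congestion avoidance, +1)
RTT 6: cwnd = 8 MSS (congestion avoidance, +1)
RTT 7: cwnd = 9 MSS (congestion avoidance, +1)

9


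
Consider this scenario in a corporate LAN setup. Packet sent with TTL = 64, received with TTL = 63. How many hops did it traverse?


Given: initial TTL = 64, received TTL = 63
Hops = initial TTL - received TTL
Hops = 64 - 63 = 1

1


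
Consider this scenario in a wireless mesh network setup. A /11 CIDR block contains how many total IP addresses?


Given: CIDR prefix /11
Host bits = 32 - 11 = 21
Total addresses = 2^21 = 2097152

2097152


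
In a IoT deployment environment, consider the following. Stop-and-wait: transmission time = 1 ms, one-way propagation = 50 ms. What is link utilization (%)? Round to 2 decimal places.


Given: Ttrans = 1 ms, Tprop = 50 ms
RTT = 2 * Tprop = 2 * 50 = 100 ms
U = Ttrans / (Ttrans + RTT)
U = 1 / (1 + 100)
U = 1 / 101 = 0.009901
U% = 0.99%

0.99


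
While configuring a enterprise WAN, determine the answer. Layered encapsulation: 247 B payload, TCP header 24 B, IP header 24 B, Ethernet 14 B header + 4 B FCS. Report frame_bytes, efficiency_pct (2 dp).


TCP segment = 247 + 24 = 271 B
IP packet = 271 + 24 = 295 B
Ethernet frame = 295 + 14 + 4 = 313 B
Efficiency = app / frame = 247 / 313 = 0.789137 = 78.9137% -> 78.91% (2 dp)

313, 78.91


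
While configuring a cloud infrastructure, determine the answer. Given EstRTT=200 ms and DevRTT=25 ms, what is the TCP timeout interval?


Given: EstRTT = 200 ms, DevRTT = 25 ms
Timeout = EstRTT + 4 * DevRTT
4 * DevRTT = 4 * 25 = 100
Timeout = 200 + 100 = 300 ms

300


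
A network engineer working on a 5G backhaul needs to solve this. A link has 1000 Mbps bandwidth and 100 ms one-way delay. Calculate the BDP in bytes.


Given: bandwidth = 1000 Mbps, delay = 100 ms
BDP in bits = 1000 * 10^6 * 100 / 1000
BDP in bits = 100000000
BDP in bytes = 100000000 / 8 = 12500000

12500000


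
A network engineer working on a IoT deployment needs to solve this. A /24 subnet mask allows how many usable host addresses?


Given: subnet mask /24
Host bits = 32 - 24 = 8
Total addresses = 2^8 = 256
Usable hosts = 256 - 2 (network + broadcast) = 254

254


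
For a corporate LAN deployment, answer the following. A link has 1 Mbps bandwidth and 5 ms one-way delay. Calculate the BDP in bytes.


Given: bandwidth = 1 Mbps, delay = 5 ms
BDP in bits = 1 * 10^6 * 5 / 1000
BDP in bits = 5000
BDP in bytes = 5000 / 8 = 625

625


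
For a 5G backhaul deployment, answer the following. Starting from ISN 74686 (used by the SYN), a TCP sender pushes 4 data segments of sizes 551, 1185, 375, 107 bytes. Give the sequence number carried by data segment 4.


The SYN occupies sequence number ISN = 74686, so the first data byte is ISN + 1 = 74687.
SEQ of data segment i = (ISN + 1) + sum of payload sizes of segments 1..i-1.
Segment 1: SEQ = 74687, payload = 551 bytes
Segment 2: SEQ = 75238, payload = 1185 bytes
Segment 3: SEQ = 76423, payload = 375 bytes
Segment 4: SEQ = 76798, payload = 107 bytes
SEQ of segment 4 = 74687 + 551 + 1185 + 375 = 76798

76798


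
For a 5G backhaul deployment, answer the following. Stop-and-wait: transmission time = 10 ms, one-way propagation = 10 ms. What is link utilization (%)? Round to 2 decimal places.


Given: Ttrans = 10 ms, Tprop = 10 ms
RTT = 2 * Tprop = 2 * 10 = 20 ms
U = Ttrans / (Ttrans + RTT)
U = 10 / (10 + 20)
U = 10 / 30 = 0.333333
U% = 33.33%

33.33


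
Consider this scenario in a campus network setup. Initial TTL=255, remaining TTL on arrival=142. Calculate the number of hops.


Given: initial TTL = 255, received TTL = 142
Hops = initial TTL - received TTL
Hops = 255 - 142 = 113

113


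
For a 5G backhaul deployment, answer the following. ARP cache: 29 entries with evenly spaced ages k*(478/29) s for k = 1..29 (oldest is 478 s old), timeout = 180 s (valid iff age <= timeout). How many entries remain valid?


Ages are k * 478/29 s for k = 1..29 (spacing = 16.4828 s).
Entry k is valid iff k * 478/29 <= 180 iff k <= 29 * 180 / 478 = 10.9205
n_valid = floor(10.9205) = 10
(n_stale = 29 - 10 = 19)

10


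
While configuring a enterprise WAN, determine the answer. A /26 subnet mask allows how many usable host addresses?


Given: subnet mask /26
Host bits = 32 - 26 = 6
Total addresses = 2^6 = 64
Usable hosts = 64 - 2 (network + broadcast) = 62

62


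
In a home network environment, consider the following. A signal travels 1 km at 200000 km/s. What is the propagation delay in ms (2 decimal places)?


Given: distance = 1 km, speed = 200000 km/s
Delay = distance / speed = 1 / 200000 seconds
Delay in ms = 1 * 1000 / 200000
Delay = 0.0050 ms
Rounded to 2 dp = 0.01 ms

0.01


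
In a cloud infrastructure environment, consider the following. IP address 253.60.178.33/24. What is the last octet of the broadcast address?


Given: IP = 253.60.178.33, prefix = /24
Host bits = 32 - 24 = 8
Network last octet = 33 AND mask = 0
Host part size = 2^8 - 1 = 255
Broadcast last octet = 0 OR 255 = 255

255


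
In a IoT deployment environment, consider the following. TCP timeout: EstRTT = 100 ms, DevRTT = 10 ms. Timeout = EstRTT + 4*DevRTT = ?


Given: EstRTT = 100 ms, DevRTT = 10 ms
Timeout = EstRTT + 4 * DevRTT
4 * DevRTT = 4 * 10 = 40
Timeout = 100 + 40 = 140 ms

140


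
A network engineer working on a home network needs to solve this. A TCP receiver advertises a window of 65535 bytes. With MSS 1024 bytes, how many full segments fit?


Given: RWND = 65535 bytes, MSS = 1024 bytes
Full segments = floor(RWND / MSS)
Full segments = floor(65535 / 1024)
Full segments = floor(63.999) = 63

63


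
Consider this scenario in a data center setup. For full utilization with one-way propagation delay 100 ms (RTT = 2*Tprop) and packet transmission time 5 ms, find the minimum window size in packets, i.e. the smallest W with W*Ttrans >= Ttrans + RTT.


Given: Ttrans = 5 ms, RTT = 200 ms (= 2 * Tprop, Tprop = 100 ms)
Time until first ACK returns = Ttrans + RTT = 5 + 200 = 205 ms
Need W * Ttrans >= Ttrans + RTT  ->  W >= (Ttrans + RTT) / Ttrans
(Ttrans + RTT) / Ttrans = 205 / 5 = 41
W_min = ceil(41) = 41

41


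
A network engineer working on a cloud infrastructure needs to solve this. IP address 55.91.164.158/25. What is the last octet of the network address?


Given: IP = 55.91.164.158, prefix = /25
Subnet mask = 255.255.255.128
Last octet of IP: 158
Last octet of mask: 128
Network last octet = 158 AND 128 = 128

128


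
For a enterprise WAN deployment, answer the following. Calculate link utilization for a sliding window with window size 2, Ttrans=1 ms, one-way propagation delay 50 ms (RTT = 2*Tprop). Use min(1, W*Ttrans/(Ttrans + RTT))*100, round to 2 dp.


Given: W = 2, Ttrans = 1 ms, RTT = 100 ms (= 2 * Tprop, Tprop = 50 ms)
Cycle time = Ttrans + RTT = 1 + 100 = 101 ms (first packet sent until its ACK returns)
W * Ttrans = 2 * 1 = 2 ms of sending per cycle
W * Ttrans / (Ttrans + RTT) = 2 / 101 = 0.019802
U = min(1, 0.019802) = 0.019802
U% = 1.98%

1.98


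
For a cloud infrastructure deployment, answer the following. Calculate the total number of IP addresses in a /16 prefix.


Given: CIDR prefix /16
Host bits = 32 - 16 = 16
Total addresses = 2^16 = 65536

65536


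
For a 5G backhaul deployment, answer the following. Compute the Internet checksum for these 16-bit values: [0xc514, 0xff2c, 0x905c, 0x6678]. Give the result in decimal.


Given words: [0xc514, 0xff2c, 0x905c, 0x6678]
Step 1: Sum all words
Raw sum = 50452 + 65324 + 36956 + 26232 = 178964
Step 2: Fold carry: (47892 + 2) = 47894
One's complement = ~47894 & 0xFFFF = 17641

17641


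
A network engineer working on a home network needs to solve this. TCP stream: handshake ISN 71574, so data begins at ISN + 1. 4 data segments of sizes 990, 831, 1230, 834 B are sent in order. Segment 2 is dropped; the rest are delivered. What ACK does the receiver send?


SYN uses sequence number 71574; first data byte = ISN + 1 = 71575.
Segment 1: SEQ = 71575, len = 990 B, covers [71575, 72564]
Segment 2: SEQ = 72565, len = 831 B, covers [72565, 73395] [LOST]
Segment 3: SEQ = 73396, len = 1230 B, covers [73396, 74625]
Segment 4: SEQ = 74626, len = 834 B, covers [74626, 75459]
In-order data received: bytes [71575, 72564] (segments 1..1).
Segment 2 missing -> gap begins at byte 72565; later segments buffered out of order.
Cumulative ACK = next expected in-order byte = 71575 + 990 = 72565

72565


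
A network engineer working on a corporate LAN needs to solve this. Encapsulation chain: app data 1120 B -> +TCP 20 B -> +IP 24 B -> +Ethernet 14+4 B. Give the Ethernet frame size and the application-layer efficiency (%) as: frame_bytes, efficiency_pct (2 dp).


TCP segment = 1120 + 20 = 1140 B
IP packet = 1140 + 24 = 1164 B
Ethernet frame = 1164 + 14 + 4 = 1182 B
Efficiency = app / frame = 1120 / 1182 = 0.947547 = 94.7547% -> 94.75% (2 dp)

1182, 94.75


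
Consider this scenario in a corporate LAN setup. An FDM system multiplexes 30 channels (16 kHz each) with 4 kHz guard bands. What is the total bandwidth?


Given: 30 channels, 16 kHz each, guard = 4 kHz
Channel bandwidth = 30 * 16 = 480 kHz
Guard bands = 29 gaps * 4 kHz = 116 kHz
Total = 480 + 116 = 596 kHz

596


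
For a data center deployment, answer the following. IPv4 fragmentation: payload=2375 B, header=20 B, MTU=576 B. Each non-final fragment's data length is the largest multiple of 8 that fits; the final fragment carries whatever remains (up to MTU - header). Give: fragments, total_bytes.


Max data per non-final fragment = floor((MTU - header)/8)*8 = floor((576 - 20)/8)*8 = floor(556/8)*8 = 552 B
Final fragment needs no 8-byte alignment: it can carry up to MTU - header = 556 B
Non-final fragments needed = ceil((payload - 556) / 552) = ceil(1819/552) = ceil(3.2953) = 4
Number of fragments = 4 + 1 = 5
Fragment sizes (data): 4 * 552 B + 167 B (last, 167 <= 556 OK)
Total bytes sent = payload + n_frags * header = 2375 + 5*20 = 2375 + 100 = 2475 B

5, 2475


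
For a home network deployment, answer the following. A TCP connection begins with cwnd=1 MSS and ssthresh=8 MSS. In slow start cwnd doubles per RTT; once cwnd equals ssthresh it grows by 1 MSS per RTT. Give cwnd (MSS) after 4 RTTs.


RTT 0: cwnd = 1 MSS (initial)
RTT 1: cwnd = 2 MSS (slow start, doubled)
RTT 2: cwnd = 4 MSS (slow start, doubled)
RTT 3: cwnd = 8 MSS (slow start, doubled)
RTT 4: cwnd = 9 MSS (congestion avoidance, +1)

9


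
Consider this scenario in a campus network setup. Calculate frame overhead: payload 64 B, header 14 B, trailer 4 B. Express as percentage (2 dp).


Given: payload = 64 B, header = 14 B, trailer = 4 B
Overhead bytes = header + trailer = 14 + 4 = 18
Total frame = payload + overhead = 64 + 18 = 82
Overhead % = 18 / 82 * 100 = 21.9512% -> 21.95% (2 dp)

21.95


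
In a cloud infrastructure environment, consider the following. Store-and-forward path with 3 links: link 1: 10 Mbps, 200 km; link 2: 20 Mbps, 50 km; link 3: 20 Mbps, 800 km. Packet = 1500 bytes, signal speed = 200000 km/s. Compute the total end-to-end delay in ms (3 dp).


Packet = 1500 bytes = 12000 bits. Store-and-forward: sum (t_trans + t_prop) per link.
Link 1: t_trans = 12000/(10*10^6) s = 1.2000 ms; t_prop = 200/200000 s = 1.0000 ms; subtotal = 2.2000 ms
Link 2: t_trans = 12000/(20*10^6) s = 0.6000 ms; t_prop = 50/200000 s = 0.2500 ms; subtotal = 0.8500 ms
Link 3: t_trans = 12000/(20*10^6) s = 0.6000 ms; t_prop = 800/200000 s = 4.0000 ms; subtotal = 4.6000 ms
End-to-end = 2.2000 + 0.8500 + 4.6000 = 7.6500 ms -> 7.650 ms (3 dp)

7.650


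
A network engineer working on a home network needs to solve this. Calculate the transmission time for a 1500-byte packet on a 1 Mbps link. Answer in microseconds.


Given: packet = 1500 bytes, bandwidth = 1 Mbps
Packet in bits = 1500 * 8 = 12000 bits
Bandwidth = 1 * 10^6 = 1000000 bps
Time = 12000 / 1000000 seconds
Time in us = 12000 * 10^6 / 1000000 = 12000

12000


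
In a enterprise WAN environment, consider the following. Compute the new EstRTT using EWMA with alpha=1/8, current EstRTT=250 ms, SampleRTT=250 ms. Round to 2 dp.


Given: EstRTT = 250 ms, SampleRTT = 250 ms, alpha = 1/8
New EstRTT = (1 - alpha) * EstRTT + alpha * SampleRTT
(7/8) * 250 = 218.75
(1/8) * 250 = 31.25
New EstRTT = 218.75 + 31.25 = 250 ms -> 250.00 ms (2 dp)

250.00


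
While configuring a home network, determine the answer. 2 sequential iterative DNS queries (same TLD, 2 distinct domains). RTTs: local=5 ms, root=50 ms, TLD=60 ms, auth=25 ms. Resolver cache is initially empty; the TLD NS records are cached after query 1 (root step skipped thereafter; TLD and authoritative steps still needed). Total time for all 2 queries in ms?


Lookup 1 (cold cache): local + root + TLD + auth = 5 + 50 + 60 + 25 = 140 ms
Lookups 2..2 (TLD NS cached -> skip root; new domain -> still ask TLD and auth): local + TLD + auth = 5 + 60 + 25 = 90 ms each
Remaining 1 lookups: 1 * 90 = 90 ms
Total = 140 + 90 = 230 ms

230


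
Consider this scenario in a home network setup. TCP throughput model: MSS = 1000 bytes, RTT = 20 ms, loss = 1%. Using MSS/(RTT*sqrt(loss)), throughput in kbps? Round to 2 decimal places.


Given: MSS = 1000 bytes, RTT = 20 ms, loss = 1%
RTT in seconds = 20 / 1000 = 0.02
Loss rate = 1% = 0.01
sqrt(loss) = sqrt(0.01) = 0.1
Throughput (bytes/s) = 1000 / (0.02 * 0.1) = 500000.0000
Throughput (kbps) = 500000.0000 * 8 / 1000 = 4000.000000 -> 4000.00 kbps (2 dp)

4000.00


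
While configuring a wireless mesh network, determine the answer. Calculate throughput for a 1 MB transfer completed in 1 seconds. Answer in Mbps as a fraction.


Given: file = 1 MB, time = 1 s
File in Mb = 1 * 8 = 8 Mb
Throughput = 8 / 1 Mbps
Throughput = 8 Mbps

8


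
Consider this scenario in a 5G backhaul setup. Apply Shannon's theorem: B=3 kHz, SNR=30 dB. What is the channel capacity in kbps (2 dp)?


Given: B = 3 kHz, SNR = 30 dB
SNR linear = 10^(30/10) = 1000
1 + SNR = 1001
log2(1001) = 9.9672262588
C = 3 * 1000 * 9.9672262588 = 29901.6788 bps
C = 29.901679 kbps -> 29.90 kbps (2 dp)

29.90


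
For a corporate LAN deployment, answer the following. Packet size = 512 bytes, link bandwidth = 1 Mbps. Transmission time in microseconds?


Given: packet = 512 bytes, bandwidth = 1 Mbps
Packet in bits = 512 * 8 = 4096 bits
Bandwidth = 1 * 10^6 = 1000000 bps
Time = 4096 / 1000000 seconds
Time in us = 4096 * 10^6 / 1000000 = 4096

4096


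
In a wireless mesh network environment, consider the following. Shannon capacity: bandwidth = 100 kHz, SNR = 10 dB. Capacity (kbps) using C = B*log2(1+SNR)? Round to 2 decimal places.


Given: B = 100 kHz, SNR = 10 dB
SNR linear = 10^(10/10) = 10
1 + SNR = 11
log2(11) = 3.4594316186
C = 100 * 1000 * 3.4594316186 = 345943.1619 bps
C = 345.943162 kbps -> 345.94 kbps (2 dp)

345.94


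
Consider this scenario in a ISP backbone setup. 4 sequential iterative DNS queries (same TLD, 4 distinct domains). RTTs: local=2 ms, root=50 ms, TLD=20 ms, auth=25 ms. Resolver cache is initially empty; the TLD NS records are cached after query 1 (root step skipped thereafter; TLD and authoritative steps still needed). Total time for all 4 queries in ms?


Lookup 1 (cold cache): local + root + TLD + auth = 2 + 50 + 20 + 25 = 97 ms
Lookups 2..4 (TLD NS cached -> skip root; new domain -> still ask TLD and auth): local + TLD + auth = 2 + 20 + 25 = 47 ms each
Remaining 3 lookups: 3 * 47 = 141 ms
Total = 97 + 141 = 238 ms

238


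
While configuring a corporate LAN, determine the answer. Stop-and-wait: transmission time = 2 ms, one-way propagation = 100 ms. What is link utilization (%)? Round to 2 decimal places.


Given: Ttrans = 2 ms, Tprop = 100 ms
RTT = 2 * Tprop = 2 * 100 = 200 ms
U = Ttrans / (Ttrans + RTT)
U = 2 / (2 + 200)
U = 2 / 202 = 0.009901
U% = 0.99%

0.99


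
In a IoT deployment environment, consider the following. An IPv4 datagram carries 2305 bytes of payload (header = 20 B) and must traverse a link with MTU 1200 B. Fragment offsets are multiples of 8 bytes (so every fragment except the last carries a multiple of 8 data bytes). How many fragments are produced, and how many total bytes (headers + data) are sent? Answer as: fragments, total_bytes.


Max data per non-final fragment = floor((MTU - header)/8)*8 = floor((1200 - 20)/8)*8 = floor(1180/8)*8 = 1176 B
Final fragment needs no 8-byte alignment: it can carry up to MTU - header = 1180 B
Non-final fragments needed = ceil((payload - 1180) / 1176) = ceil(1125/1176) = ceil(0.9566) = 1
Number of fragments = 1 + 1 = 2
Fragment sizes (data): 1 * 1176 B + 1129 B (last, 1129 <= 1180 OK)
Total bytes sent = payload + n_frags * header = 2305 + 2*20 = 2305 + 40 = 2345 B

2, 2345


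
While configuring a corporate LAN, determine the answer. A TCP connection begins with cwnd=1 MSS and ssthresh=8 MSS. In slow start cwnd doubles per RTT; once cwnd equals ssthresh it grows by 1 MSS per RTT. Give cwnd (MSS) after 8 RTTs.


RTT 0: cwnd = 1 MSS (initial)
RTT 1: cwnd = 2 MSS (slow start, doubled)
RTT 2: cwnd = 4 MSS (slow start, doubled)
RTT 3: cwnd = 8 MSS (slow start, doubled)
RTT 4: cwnd = 9 MSS (congestion avoidance, +1)
RTT 5: cwnd = 10 MSS (congestion avoidance, +1)
RTT 6: cwnd = 11 MSS (congestion avoidance, +1)
RTT 7: cwnd = 12 MSS (congestion avoidance, +1)
RTT 8: cwnd = 13 MSS (congestion avoidance, +1)

13


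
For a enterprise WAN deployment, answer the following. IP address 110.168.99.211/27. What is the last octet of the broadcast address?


Given: IP = 110.168.99.211, prefix = /27
Host bits = 32 - 27 = 5
Network last octet = 211 AND mask = 192
Host part size = 2^5 - 1 = 31
Broadcast last octet = 192 OR 31 = 223

223


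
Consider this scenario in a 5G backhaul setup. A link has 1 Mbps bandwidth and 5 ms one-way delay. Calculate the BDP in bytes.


Given: bandwidth = 1 Mbps, delay = 5 ms
BDP in bits = 1 * 10^6 * 5 / 1000
BDP in bits = 5000
BDP in bytes = 5000 / 8 = 625

625


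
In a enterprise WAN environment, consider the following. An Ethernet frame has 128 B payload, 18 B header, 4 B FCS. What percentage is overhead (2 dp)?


Given: payload = 128 B, header = 18 B, trailer = 4 B
Overhead bytes = header + trailer = 18 + 4 = 22
Total frame = payload + overhead = 128 + 22 = 150
Overhead % = 22 / 150 * 100 = 14.6667% -> 14.67% (2 dp)

14.67


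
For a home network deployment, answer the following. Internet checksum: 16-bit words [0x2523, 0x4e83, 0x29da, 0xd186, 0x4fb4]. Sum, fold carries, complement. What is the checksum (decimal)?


Given words: [0x2523, 0x4e83, 0x29da, 0xd186, 0x4fb4]
Step 1: Sum all words
Raw sum = 9507 + 20099 + 10714 + 53638 + 20404 = 114362
Step 2: Fold carry: (48826 + 1) = 48827
One's complement = ~48827 & 0xFFFF = 16708

16708


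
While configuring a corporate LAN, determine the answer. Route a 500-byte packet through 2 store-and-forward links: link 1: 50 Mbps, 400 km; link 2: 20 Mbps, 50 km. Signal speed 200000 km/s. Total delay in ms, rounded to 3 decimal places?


Packet = 500 bytes = 4000 bits. Store-and-forward: sum (t_trans + t_prop) per link.
Link 1: t_trans = 4000/(50*10^6) s = 0.0800 ms; t_prop = 400/200000 s = 2.0000 ms; subtotal = 2.0800 ms
Link 2: t_trans = 4000/(20*10^6) s = 0.2000 ms; t_prop = 50/200000 s = 0.2500 ms; subtotal = 0.4500 ms
End-to-end = 2.0800 + 0.4500 = 2.5300 ms -> 2.530 ms (3 dp)

2.530


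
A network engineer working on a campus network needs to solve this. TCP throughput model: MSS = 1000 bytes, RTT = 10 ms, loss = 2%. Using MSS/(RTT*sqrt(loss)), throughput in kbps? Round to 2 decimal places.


Given: MSS = 1000 bytes, RTT = 10 ms, loss = 2%
RTT in seconds = 10 / 1000 = 0.01
Loss rate = 2% = 0.02
sqrt(loss) = sqrt(0.02) = 0.141421356237
Throughput (bytes/s) = 1000 / (0.01 * 0.141421356237) = 707106.7812
Throughput (kbps) = 707106.7812 * 8 / 1000 = 5656.854249 -> 5656.85 kbps (2 dp)

5656.85


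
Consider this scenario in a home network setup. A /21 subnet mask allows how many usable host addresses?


Given: subnet mask /21
Host bits = 32 - 21 = 11
Total addresses = 2^11 = 2048
Usable hosts = 2048 - 2 (network + broadcast) = 2046

2046


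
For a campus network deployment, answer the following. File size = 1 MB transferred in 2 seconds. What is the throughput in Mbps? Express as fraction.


Given: file = 1 MB, time = 2 s
File in Mb = 1 * 8 = 8 Mb
Throughput = 8 / 2 Mbps
Throughput = 4 Mbps

4


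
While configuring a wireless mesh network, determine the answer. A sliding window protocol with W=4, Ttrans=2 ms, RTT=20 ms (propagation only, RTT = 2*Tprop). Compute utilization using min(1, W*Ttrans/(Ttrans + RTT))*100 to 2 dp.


Given: W = 4, Ttrans = 2 ms, RTT = 20 ms (= 2 * Tprop, Tprop = 10 ms)
Cycle time = Ttrans + RTT = 2 + 20 = 22 ms (first packet sent until its ACK returns)
W * Ttrans = 4 * 2 = 8 ms of sending per cycle
W * Ttrans / (Ttrans + RTT) = 8 / 22 = 0.363636
U = min(1, 0.363636) = 0.363636
U% = 36.36%

36.36


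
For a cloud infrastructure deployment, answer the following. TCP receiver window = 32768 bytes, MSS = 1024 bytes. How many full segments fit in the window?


Given: RWND = 32768 bytes, MSS = 1024 bytes
Full segments = floor(RWND / MSS)
Full segments = floor(32768 / 1024)
Full segments = floor(32.0) = 32

32


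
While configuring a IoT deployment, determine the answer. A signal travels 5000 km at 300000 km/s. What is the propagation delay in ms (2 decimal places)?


Given: distance = 5000 km, speed = 300000 km/s
Delay = distance / speed = 5000 / 300000 seconds
Delay in ms = 5000 * 1000 / 300000
Delay = 16.6667 ms
Rounded to 2 dp = 16.67 ms

16.67


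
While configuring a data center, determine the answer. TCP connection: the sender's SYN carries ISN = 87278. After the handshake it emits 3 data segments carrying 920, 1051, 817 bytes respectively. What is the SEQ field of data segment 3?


The SYN occupies sequence number ISN = 87278, so the first data byte is ISN + 1 = 87279.
SEQ of data segment i = (ISN + 1) + sum of payload sizes of segments 1..i-1.
Segment 1: SEQ = 87279, payload = 920 bytes
Segment 2: SEQ = 88199, payload = 1051 bytes
Segment 3: SEQ = 89250, payload = 817 bytes
SEQ of segment 3 = 87279 + 920 + 1051 = 89250

89250


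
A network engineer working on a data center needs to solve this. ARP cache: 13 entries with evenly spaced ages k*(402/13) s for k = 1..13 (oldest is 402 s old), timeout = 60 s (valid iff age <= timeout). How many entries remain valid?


Ages are k * 402/13 s for k = 1..13 (spacing = 30.9231 s).
Entry k is valid iff k * 402/13 <= 60 iff k <= 13 * 60 / 402 = 1.9403
n_valid = floor(1.9403) = 1
(n_stale = 13 - 1 = 12)

1


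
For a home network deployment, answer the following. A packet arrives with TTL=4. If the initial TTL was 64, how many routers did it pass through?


Given: initial TTL = 64, received TTL = 4
Hops = initial TTL - received TTL
Hops = 64 - 4 = 60

60


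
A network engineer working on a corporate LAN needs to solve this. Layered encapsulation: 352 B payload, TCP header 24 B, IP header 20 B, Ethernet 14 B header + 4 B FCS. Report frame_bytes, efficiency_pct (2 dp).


TCP segment = 352 + 24 = 376 B
IP packet = 376 + 20 = 396 B
Ethernet frame = 396 + 14 + 4 = 414 B
Efficiency = app / frame = 352 / 414 = 0.850242 = 85.0242% -> 85.02% (2 dp)

414, 85.02


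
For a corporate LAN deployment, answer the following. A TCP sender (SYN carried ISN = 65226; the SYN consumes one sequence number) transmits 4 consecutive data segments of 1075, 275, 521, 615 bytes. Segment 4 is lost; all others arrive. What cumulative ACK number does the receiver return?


SYN uses sequence number 65226; first data byte = ISN + 1 = 65227.
Segment 1: SEQ = 65227, len = 1075 B, covers [65227, 66301]
Segment 2: SEQ = 66302, len = 275 B, covers [66302, 66576]
Segment 3: SEQ = 66577, len = 521 B, covers [66577, 67097]
Segment 4: SEQ = 67098, len = 615 B, covers [67098, 67712] [LOST]
In-order data received: bytes [65227, 67097] (segments 1..3).
Segment 4 missing -> gap begins at byte 67098.
Cumulative ACK = next expected in-order byte = 65227 + 1075 + 275 + 521 = 67098

67098


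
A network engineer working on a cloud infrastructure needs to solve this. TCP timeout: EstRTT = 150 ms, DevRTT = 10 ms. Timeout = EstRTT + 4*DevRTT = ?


Given: EstRTT = 150 ms, DevRTT = 10 ms
Timeout = EstRTT + 4 * DevRTT
4 * DevRTT = 4 * 10 = 40
Timeout = 150 + 40 = 190 ms

190


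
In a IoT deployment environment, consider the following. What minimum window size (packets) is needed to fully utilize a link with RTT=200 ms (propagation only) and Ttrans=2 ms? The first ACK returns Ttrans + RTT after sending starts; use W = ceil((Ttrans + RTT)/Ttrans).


Given: Ttrans = 2 ms, RTT = 200 ms (= 2 * Tprop, Tprop = 100 ms)
Time until first ACK returns = Ttrans + RTT = 2 + 200 = 202 ms
Need W * Ttrans >= Ttrans + RTT  ->  W >= (Ttrans + RTT) / Ttrans
(Ttrans + RTT) / Ttrans = 202 / 2 = 101
W_min = ceil(101) = 101

101


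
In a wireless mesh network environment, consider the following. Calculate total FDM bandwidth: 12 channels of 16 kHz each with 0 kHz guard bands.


Given: 12 channels, 16 kHz each, guard = 0 kHz
Channel bandwidth = 12 * 16 = 192 kHz
Guard bands = 11 gaps * 0 kHz = 0 kHz
Total = 192 + 0 = 192 kHz

192


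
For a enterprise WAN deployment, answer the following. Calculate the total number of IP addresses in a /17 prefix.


Given: CIDR prefix /17
Host bits = 32 - 17 = 15
Total addresses = 2^15 = 32768

32768


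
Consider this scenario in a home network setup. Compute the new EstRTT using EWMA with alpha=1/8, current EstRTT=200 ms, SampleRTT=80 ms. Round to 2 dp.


Given: EstRTT = 200 ms, SampleRTT = 80 ms, alpha = 1/8
New EstRTT = (1 - alpha) * EstRTT + alpha * SampleRTT
(7/8) * 200 = 175
(1/8) * 80 = 10
New EstRTT = 175 + 10 = 185 ms -> 185.00 ms (2 dp)

185.00


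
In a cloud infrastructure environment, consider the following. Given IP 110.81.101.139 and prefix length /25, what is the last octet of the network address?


Given: IP = 110.81.101.139, prefix = /25
Subnet mask = 255.255.255.128
Last octet of IP: 139
Last octet of mask: 128
Network last octet = 139 AND 128 = 128

128


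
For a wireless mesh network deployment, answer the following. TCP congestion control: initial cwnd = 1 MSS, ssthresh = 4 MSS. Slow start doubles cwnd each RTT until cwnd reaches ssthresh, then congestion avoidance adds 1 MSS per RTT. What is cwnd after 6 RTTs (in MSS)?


RTT 0: cwnd = 1 MSS (initial)
RTT 1: cwnd = 2 MSS (slow start, doubled)
RTT 2: cwnd = 4 MSS (slow start, doubled)
RTT 3: cwnd = 5 MSS (congestion avoidance, +1)
RTT 4: cwnd = 6 MSS (congestion avoidance, +1)
RTT 5: cwnd = 7 MSS (congestion avoidance, +1)
RTT 6: cwnd = 8 MSS (congestion avoidance, +1)

8


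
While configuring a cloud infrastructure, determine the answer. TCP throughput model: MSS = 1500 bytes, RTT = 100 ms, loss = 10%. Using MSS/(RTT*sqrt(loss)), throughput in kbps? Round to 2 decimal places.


Given: MSS = 1500 bytes, RTT = 100 ms, loss = 10%
RTT in seconds = 100 / 1000 = 0.1
Loss rate = 10% = 0.1
sqrt(loss) = sqrt(0.1) = 0.316227766017
Throughput (bytes/s) = 1500 / (0.1 * 0.316227766017) = 47434.1649
Throughput (kbps) = 47434.1649 * 8 / 1000 = 379.473319 -> 379.47 kbps (2 dp)

379.47


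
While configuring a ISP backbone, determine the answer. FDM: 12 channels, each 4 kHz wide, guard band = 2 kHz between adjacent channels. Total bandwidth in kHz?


Given: 12 channels, 4 kHz each, guard = 2 kHz
Channel bandwidth = 12 * 4 = 48 kHz
Guard bands = 11 gaps * 2 kHz = 22 kHz
Total = 48 + 22 = 70 kHz

70


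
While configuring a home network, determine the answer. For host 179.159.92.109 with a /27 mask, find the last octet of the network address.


Given: IP = 179.159.92.109, prefix = /27
Subnet mask = 255.255.255.224
Last octet of IP: 109
Last octet of mask: 224
Network last octet = 109 AND 224 = 96

96


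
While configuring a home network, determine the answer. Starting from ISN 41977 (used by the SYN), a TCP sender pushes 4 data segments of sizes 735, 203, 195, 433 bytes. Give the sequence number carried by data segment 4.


The SYN occupies sequence number ISN = 41977, so the first data byte is ISN + 1 = 41978.
SEQ of data segment i = (ISN + 1) + sum of payload sizes of segments 1..i-1.
Segment 1: SEQ = 41978, payload = 735 bytes
Segment 2: SEQ = 42713, payload = 203 bytes
Segment 3: SEQ = 42916, payload = 195 bytes
Segment 4: SEQ = 43111, payload = 433 bytes
SEQ of segment 4 = 41978 + 735 + 203 + 195 = 43111

43111


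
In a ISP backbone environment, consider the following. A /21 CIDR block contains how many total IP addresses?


Given: CIDR prefix /21
Host bits = 32 - 21 = 11
Total addresses = 2^11 = 2048

2048


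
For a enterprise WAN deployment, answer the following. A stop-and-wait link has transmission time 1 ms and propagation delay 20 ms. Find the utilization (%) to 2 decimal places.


Given: Ttrans = 1 ms, Tprop = 20 ms
RTT = 2 * Tprop = 2 * 20 = 40 ms
U = Ttrans / (Ttrans + RTT)
U = 1 / (1 + 40)
U = 1 / 41 = 0.02439
U% = 2.44%

2.44


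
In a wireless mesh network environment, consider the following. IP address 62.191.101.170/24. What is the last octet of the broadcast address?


Given: IP = 62.191.101.170, prefix = /24
Host bits = 32 - 24 = 8
Network last octet = 170 AND mask = 0
Host part size = 2^8 - 1 = 255
Broadcast last octet = 0 OR 255 = 255

255


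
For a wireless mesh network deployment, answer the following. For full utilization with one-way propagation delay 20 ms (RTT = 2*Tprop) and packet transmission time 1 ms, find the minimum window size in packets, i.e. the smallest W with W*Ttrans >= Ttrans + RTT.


Given: Ttrans = 1 ms, RTT = 40 ms (= 2 * Tprop, Tprop = 20 ms)
Time until first ACK returns = Ttrans + RTT = 1 + 40 = 41 ms
Need W * Ttrans >= Ttrans + RTT  ->  W >= (Ttrans + RTT) / Ttrans
(Ttrans + RTT) / Ttrans = 41 / 1 = 41
W_min = ceil(41) = 41

41


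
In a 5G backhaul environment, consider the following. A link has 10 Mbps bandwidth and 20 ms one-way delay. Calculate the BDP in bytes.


Given: bandwidth = 10 Mbps, delay = 20 ms
BDP in bits = 10 * 10^6 * 20 / 1000
BDP in bits = 200000
BDP in bytes = 200000 / 8 = 25000

25000


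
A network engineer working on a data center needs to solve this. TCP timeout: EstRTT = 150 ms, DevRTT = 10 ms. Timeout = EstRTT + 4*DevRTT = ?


Given: EstRTT = 150 ms, DevRTT = 10 ms
Timeout = EstRTT + 4 * DevRTT
4 * DevRTT = 4 * 10 = 40
Timeout = 150 + 40 = 190 ms

190


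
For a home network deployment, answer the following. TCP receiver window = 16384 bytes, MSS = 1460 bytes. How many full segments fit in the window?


Given: RWND = 16384 bytes, MSS = 1460 bytes
Full segments = floor(RWND / MSS)
Full segments = floor(16384 / 1460)
Full segments = floor(11.2219) = 11

11


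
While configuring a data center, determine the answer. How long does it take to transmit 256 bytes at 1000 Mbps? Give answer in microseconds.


Given: packet = 256 bytes, bandwidth = 1000 Mbps
Packet in bits = 256 * 8 = 2048 bits
Bandwidth = 1000 * 10^6 = 1000000000 bps
Time = 2048 / 1000000000 seconds
Time in us = 2048 * 10^6 / 1000000000 = 2.048

2.048


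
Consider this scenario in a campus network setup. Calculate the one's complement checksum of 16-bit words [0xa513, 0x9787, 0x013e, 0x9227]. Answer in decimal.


Given words: [0xa513, 0x9787, 0x013e, 0x9227]
Step 1: Sum all words
Raw sum = 42259 + 38791 + 318 + 37415 = 118783
Step 2: Fold carry: (53247 + 1) = 53248
One's complement = ~53248 & 0xFFFF = 12287

12287


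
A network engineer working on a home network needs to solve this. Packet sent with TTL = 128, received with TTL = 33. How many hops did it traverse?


Given: initial TTL = 128, received TTL = 33
Hops = initial TTL - received TTL
Hops = 128 - 33 = 95

95


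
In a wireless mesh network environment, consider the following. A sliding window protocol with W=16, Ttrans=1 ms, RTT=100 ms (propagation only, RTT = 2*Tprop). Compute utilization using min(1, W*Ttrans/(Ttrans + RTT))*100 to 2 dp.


Given: W = 16, Ttrans = 1 ms, RTT = 100 ms (= 2 * Tprop, Tprop = 50 ms)
Cycle time = Ttrans + RTT = 1 + 100 = 101 ms (first packet sent until its ACK returns)
W * Ttrans = 16 * 1 = 16 ms of sending per cycle
W * Ttrans / (Ttrans + RTT) = 16 / 101 = 0.158416
U = min(1, 0.158416) = 0.158416
U% = 15.84%

15.84


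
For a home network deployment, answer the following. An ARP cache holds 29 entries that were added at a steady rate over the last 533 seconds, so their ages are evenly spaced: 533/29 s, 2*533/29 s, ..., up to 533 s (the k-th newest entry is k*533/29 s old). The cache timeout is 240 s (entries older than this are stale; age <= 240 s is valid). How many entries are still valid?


Ages are k * 533/29 s for k = 1..29 (spacing = 18.3793 s).
Entry k is valid iff k * 533/29 <= 240 iff k <= 29 * 240 / 533 = 13.0582
n_valid = floor(13.0582) = 13
(n_stale = 29 - 13 = 16)

13


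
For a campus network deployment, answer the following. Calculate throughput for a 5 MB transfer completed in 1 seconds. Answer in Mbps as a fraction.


Given: file = 5 MB, time = 1 s
File in Mb = 5 * 8 = 40 Mb
Throughput = 40 / 1 Mbps
Throughput = 40 Mbps

40


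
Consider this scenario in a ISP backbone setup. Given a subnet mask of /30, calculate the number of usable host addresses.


Given: subnet mask /30
Host bits = 32 - 30 = 2
Total addresses = 2^2 = 4
Usable hosts = 4 - 2 (network + broadcast) = 2

2


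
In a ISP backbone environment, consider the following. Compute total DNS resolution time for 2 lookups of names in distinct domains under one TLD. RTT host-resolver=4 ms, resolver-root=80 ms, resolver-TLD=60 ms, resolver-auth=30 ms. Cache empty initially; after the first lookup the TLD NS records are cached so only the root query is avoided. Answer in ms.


Lookup 1 (cold cache): local + root + TLD + auth = 4 + 80 + 60 + 30 = 174 ms
Lookups 2..2 (TLD NS cached -> skip root; new domain -> still ask TLD and auth): local + TLD + auth = 4 + 60 + 30 = 94 ms each
Remaining 1 lookups: 1 * 94 = 94 ms
Total = 174 + 94 = 268 ms

268


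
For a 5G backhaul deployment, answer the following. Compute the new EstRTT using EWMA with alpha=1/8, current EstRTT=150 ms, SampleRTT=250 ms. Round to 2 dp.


Given: EstRTT = 150 ms, SampleRTT = 250 ms, alpha = 1/8
New EstRTT = (1 - alpha) * EstRTT + alpha * SampleRTT
(7/8) * 150 = 131.25
(1/8) * 250 = 31.25
New EstRTT = 131.25 + 31.25 = 162.5 ms -> 162.50 ms (2 dp)

162.50
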